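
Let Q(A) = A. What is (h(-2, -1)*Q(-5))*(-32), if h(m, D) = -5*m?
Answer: 1600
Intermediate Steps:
(h(-2, -1)*Q(-5))*(-32) = (-5*(-2)*(-5))*(-32) = (10*(-5))*(-32) = -50*(-32) = 1600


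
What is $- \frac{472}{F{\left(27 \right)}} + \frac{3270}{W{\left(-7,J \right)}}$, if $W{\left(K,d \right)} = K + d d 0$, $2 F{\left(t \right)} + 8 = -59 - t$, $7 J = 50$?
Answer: $- \frac{150386}{329} \approx -457.1$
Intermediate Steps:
$J = \frac{50}{7}$ ($J = \frac{1}{7} \cdot 50 = \frac{50}{7} \approx 7.1429$)
$F{\left(t \right)} = - \frac{67}{2} - \frac{t}{2}$ ($F{\left(t \right)} = -4 + \frac{-59 - t}{2} = -4 - \left(\frac{59}{2} + \frac{t}{2}\right) = - \frac{67}{2} - \frac{t}{2}$)
$W{\left(K,d \right)} = K$ ($W{\left(K,d \right)} = K + d 0 = K + 0 = K$)
$- \frac{472}{F{\left(27 \right)}} + \frac{3270}{W{\left(-7,J \right)}} = - \frac{472}{- \frac{67}{2} - \frac{27}{2}} + \frac{3270}{-7} = - \frac{472}{- \frac{67}{2} - \frac{27}{2}} + 3270 \left(- \frac{1}{7}\right) = - \frac{472}{-47} - \frac{3270}{7} = \left(-472\right) \left(- \frac{1}{47}\right) - \frac{3270}{7} = \frac{472}{47} - \frac{3270}{7} = - \frac{150386}{329}$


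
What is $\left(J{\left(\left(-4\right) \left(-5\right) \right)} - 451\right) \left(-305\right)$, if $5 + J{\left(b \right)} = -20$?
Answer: $145180$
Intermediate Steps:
$J{\left(b \right)} = -25$ ($J{\left(b \right)} = -5 - 20 = -25$)
$\left(J{\left(\left(-4\right) \left(-5\right) \right)} - 451\right) \left(-305\right) = \left(-25 - 451\right) \left(-305\right) = \left(-476\right) \left(-305\right) = 145180$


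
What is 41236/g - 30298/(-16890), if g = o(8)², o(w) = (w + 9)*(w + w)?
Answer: 367255409/156198720 ≈ 2.3512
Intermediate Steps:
o(w) = 2*w*(9 + w) (o(w) = (9 + w)*(2*w) = 2*w*(9 + w))
g = 73984 (g = (2*8*(9 + 8))² = (2*8*17)² = 272² = 73984)
41236/g - 30298/(-16890) = 41236/73984 - 30298/(-16890) = 41236*(1/73984) - 30298*(-1/16890) = 10309/18496 + 15149/8445 = 367255409/156198720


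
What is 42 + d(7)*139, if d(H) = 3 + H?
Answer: 1432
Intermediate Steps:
42 + d(7)*139 = 42 + (3 + 7)*139 = 42 + 10*139 = 42 + 1390 = 1432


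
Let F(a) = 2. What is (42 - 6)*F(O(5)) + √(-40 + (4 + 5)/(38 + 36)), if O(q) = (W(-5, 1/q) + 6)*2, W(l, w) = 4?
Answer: 72 + I*√218374/74 ≈ 72.0 + 6.3149*I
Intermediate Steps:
O(q) = 20 (O(q) = (4 + 6)*2 = 10*2 = 20)
(42 - 6)*F(O(5)) + √(-40 + (4 + 5)/(38 + 36)) = (42 - 6)*2 + √(-40 + (4 + 5)/(38 + 36)) = 36*2 + √(-40 + 9/74) = 72 + √(-40 + 9*(1/74)) = 72 + √(-40 + 9/74) = 72 + √(-2951/74) = 72 + I*√218374/74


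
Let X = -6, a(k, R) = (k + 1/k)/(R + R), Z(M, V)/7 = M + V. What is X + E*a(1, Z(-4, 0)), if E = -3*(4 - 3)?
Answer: -165/28 ≈ -5.8929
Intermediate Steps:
Z(M, V) = 7*M + 7*V (Z(M, V) = 7*(M + V) = 7*M + 7*V)
E = -3 (E = -3*1 = -3)
a(k, R) = (k + 1/k)/(2*R) (a(k, R) = (k + 1/k)/((2*R)) = (k + 1/k)*(1/(2*R)) = (k + 1/k)/(2*R))
X + E*a(1, Z(-4, 0)) = -6 - 3*(1 + 1²)/(2*(7*(-4) + 7*0)*1) = -6 - 3*(1 + 1)/(2*(-28 + 0)) = -6 - 3*2/(2*(-28)) = -6 - 3*(-1)*2/(2*28) = -6 - 3*(-1/28) = -6 + 3/28 = -165/28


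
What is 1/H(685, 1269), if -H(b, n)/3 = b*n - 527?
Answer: -1/2606214 ≈ -3.8370e-7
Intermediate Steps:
H(b, n) = 1581 - 3*b*n (H(b, n) = -3*(b*n - 527) = -3*(-527 + b*n) = 1581 - 3*b*n)
1/H(685, 1269) = 1/(1581 - 3*685*1269) = 1/(1581 - 2607795) = 1/(-2606214) = -1/2606214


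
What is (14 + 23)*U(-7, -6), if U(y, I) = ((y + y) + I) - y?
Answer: -481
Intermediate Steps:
U(y, I) = I + y (U(y, I) = (2*y + I) - y = (I + 2*y) - y = I + y)
(14 + 23)*U(-7, -6) = (14 + 23)*(-6 - 7) = 37*(-13) = -481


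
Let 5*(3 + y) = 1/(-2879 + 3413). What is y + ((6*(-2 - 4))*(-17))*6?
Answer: 9796231/2670 ≈ 3669.0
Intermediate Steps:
y = -8009/2670 (y = -3 + 1/(5*(-2879 + 3413)) = -3 + (⅕)/534 = -3 + (⅕)*(1/534) = -3 + 1/2670 = -8009/2670 ≈ -2.9996)
y + ((6*(-2 - 4))*(-17))*6 = -8009/2670 + ((6*(-2 - 4))*(-17))*6 = -8009/2670 + ((6*(-6))*(-17))*6 = -8009/2670 - 36*(-17)*6 = -8009/2670 + 612*6 = -8009/2670 + 3672 = 9796231/2670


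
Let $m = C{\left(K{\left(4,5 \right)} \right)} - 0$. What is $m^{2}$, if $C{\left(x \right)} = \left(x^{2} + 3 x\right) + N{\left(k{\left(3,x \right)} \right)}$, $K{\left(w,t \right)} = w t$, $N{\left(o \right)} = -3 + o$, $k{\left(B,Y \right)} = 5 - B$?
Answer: $210681$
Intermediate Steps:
$K{\left(w,t \right)} = t w$
$C{\left(x \right)} = -1 + x^{2} + 3 x$ ($C{\left(x \right)} = \left(x^{2} + 3 x\right) + \left(-3 + \left(5 - 3\right)\right) = \left(x^{2} + 3 x\right) + \left(-3 + 2\right) = \left(x^{2} + 3 x\right) - 1 = -1 + x^{2} + 3 x$)
$m = 459$ ($m = \left(-1 + \left(5 \cdot 4\right)^{2} + 3 \cdot 5 \cdot 4\right) - 0 = \left(-1 + 20^{2} + 3 \cdot 20\right) + 0 = \left(-1 + 400 + 60\right) + 0 = 459 + 0 = 459$)
$m^{2} = 459^{2} = 210681$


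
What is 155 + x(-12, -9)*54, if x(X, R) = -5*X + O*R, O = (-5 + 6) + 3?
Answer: 1451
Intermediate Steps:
O = 4 (O = 1 + 3 = 4)
x(X, R) = -5*X + 4*R
155 + x(-12, -9)*54 = 155 + (-5*(-12) + 4*(-9))*54 = 155 + (60 - 36)*54 = 155 + 24*54 = 155 + 1296 = 1451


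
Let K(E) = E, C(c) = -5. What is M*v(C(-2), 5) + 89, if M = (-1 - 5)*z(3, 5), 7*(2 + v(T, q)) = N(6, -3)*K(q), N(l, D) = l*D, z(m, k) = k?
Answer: 3743/7 ≈ 534.71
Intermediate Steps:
N(l, D) = D*l
v(T, q) = -2 - 18*q/7 (v(T, q) = -2 + ((-3*6)*q)/7 = -2 + (-18*q)/7 = -2 - 18*q/7)
M = -30 (M = (-1 - 5)*5 = -6*5 = -30)
M*v(C(-2), 5) + 89 = -30*(-2 - 18/7*5) + 89 = -30*(-2 - 90/7) + 89 = -30*(-104/7) + 89 = 3120/7 + 89 = 3743/7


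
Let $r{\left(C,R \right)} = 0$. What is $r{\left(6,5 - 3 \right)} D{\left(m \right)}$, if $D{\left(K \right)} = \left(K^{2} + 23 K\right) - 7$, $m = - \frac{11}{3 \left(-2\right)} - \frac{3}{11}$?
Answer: $0$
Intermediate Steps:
$m = \frac{103}{66}$ ($m = - \frac{11}{-6} - \frac{3}{11} = \left(-11\right) \left(- \frac{1}{6}\right) - \frac{3}{11} = \frac{11}{6} - \frac{3}{11} = \frac{103}{66} \approx 1.5606$)
$D{\left(K \right)} = -7 + K^{2} + 23 K$
$r{\left(6,5 - 3 \right)} D{\left(m \right)} = 0 \left(-7 + \left(\frac{103}{66}\right)^{2} + 23 \cdot \frac{103}{66}\right) = 0 \left(-7 + \frac{10609}{4356} + \frac{2369}{66}\right) = 0 \cdot \frac{136471}{4356} = 0$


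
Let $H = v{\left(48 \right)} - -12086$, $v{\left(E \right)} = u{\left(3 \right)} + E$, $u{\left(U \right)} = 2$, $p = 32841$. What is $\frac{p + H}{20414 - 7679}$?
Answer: $\frac{44977}{12735} \approx 3.5318$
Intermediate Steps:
$v{\left(E \right)} = 2 + E$
$H = 12136$ ($H = \left(2 + 48\right) - -12086 = 50 + 12086 = 12136$)
$\frac{p + H}{20414 - 7679} = \frac{32841 + 12136}{20414 - 7679} = \frac{44977}{12735}$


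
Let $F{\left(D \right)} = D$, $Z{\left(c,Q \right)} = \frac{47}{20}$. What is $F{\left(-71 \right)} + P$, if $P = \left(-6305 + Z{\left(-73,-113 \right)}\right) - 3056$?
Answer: $- \frac{188593}{20} \approx -9429.7$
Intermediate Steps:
$Z{\left(c,Q \right)} = \frac{47}{20}$ ($Z{\left(c,Q \right)} = 47 \cdot \frac{1}{20} = \frac{47}{20}$)
$P = - \frac{187173}{20}$ ($P = \left(-6305 + \frac{47}{20}\right) - 3056 = - \frac{126053}{20} - 3056 = - \frac{187173}{20} \approx -9358.7$)
$F{\left(-71 \right)} + P = -71 - \frac{187173}{20} = - \frac{188593}{20}$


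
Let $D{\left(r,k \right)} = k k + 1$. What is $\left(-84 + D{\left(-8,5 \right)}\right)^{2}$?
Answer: $3364$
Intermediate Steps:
$D{\left(r,k \right)} = 1 + k^{2}$ ($D{\left(r,k \right)} = k^{2} + 1 = 1 + k^{2}$)
$\left(-84 + D{\left(-8,5 \right)}\right)^{2} = \left(-84 + \left(1 + 5^{2}\right)\right)^{2} = \left(-84 + \left(1 + 25\right)\right)^{2} = \left(-84 + 26\right)^{2} = \left(-58\right)^{2} = 3364$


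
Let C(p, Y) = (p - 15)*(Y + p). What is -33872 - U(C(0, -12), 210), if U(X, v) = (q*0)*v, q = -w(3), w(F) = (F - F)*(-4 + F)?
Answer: -33872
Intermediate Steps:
C(p, Y) = (-15 + p)*(Y + p)
w(F) = 0 (w(F) = 0*(-4 + F) = 0)
q = 0 (q = -1*0 = 0)
U(X, v) = 0 (U(X, v) = (0*0)*v = 0*v = 0)
-33872 - U(C(0, -12), 210) = -33872 - 1*0 = -33872 + 0 = -33872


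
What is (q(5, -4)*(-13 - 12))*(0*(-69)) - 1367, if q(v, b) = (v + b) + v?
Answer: -1367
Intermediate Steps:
q(v, b) = b + 2*v (q(v, b) = (b + v) + v = b + 2*v)
(q(5, -4)*(-13 - 12))*(0*(-69)) - 1367 = ((-4 + 2*5)*(-13 - 12))*(0*(-69)) - 1367 = ((-4 + 10)*(-25))*0 - 1367 = (6*(-25))*0 - 1367 = -150*0 - 1367 = 0 - 1367 = -1367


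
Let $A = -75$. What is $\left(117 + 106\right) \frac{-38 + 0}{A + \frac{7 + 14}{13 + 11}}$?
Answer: $\frac{67792}{593} \approx 114.32$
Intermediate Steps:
$\left(117 + 106\right) \frac{-38 + 0}{A + \frac{7 + 14}{13 + 11}} = \left(117 + 106\right) \frac{-38 + 0}{-75 + \frac{7 + 14}{13 + 11}} = 223 \left(- \frac{38}{-75 + \frac{21}{24}}\right) = 223 \left(- \frac{38}{-75 + 21 \cdot \frac{1}{24}}\right) = 223 \left(- \frac{38}{-75 + \frac{7}{8}}\right) = 223 \left(- \frac{38}{- \frac{593}{8}}\right) = 223 \left(\left(-38\right) \left(- \frac{8}{593}\right)\right) = 223 \cdot \frac{304}{593} = \frac{67792}{593}$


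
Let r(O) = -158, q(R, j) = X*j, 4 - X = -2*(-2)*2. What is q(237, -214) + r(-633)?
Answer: 698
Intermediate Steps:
X = -4 (X = 4 - (-2*(-2))*2 = 4 - 4*2 = 4 - 1*8 = 4 - 8 = -4)
q(R, j) = -4*j
q(237, -214) + r(-633) = -4*(-214) - 158 = 856 - 158 = 698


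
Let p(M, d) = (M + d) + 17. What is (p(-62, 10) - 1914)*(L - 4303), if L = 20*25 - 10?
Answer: 7431537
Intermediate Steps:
L = 490 (L = 500 - 10 = 490)
p(M, d) = 17 + M + d
(p(-62, 10) - 1914)*(L - 4303) = ((17 - 62 + 10) - 1914)*(490 - 4303) = (-35 - 1914)*(-3813) = -1949*(-3813) = 7431537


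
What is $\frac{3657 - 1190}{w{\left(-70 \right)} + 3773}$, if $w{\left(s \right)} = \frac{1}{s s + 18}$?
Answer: $\frac{12132706}{18555615} \approx 0.65386$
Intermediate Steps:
$w{\left(s \right)} = \frac{1}{18 + s^{2}}$ ($w{\left(s \right)} = \frac{1}{s^{2} + 18} = \frac{1}{18 + s^{2}}$)
$\frac{3657 - 1190}{w{\left(-70 \right)} + 3773} = \frac{3657 - 1190}{\frac{1}{18 + \left(-70\right)^{2}} + 3773} = \frac{2467}{\frac{1}{18 + 4900} + 3773} = \frac{2467}{\frac{1}{4918} + 3773} = \frac{2467}{\frac{18555615}{4918}} = 2467 \cdot \frac{4918}{18555615} = \frac{12132706}{18555615}$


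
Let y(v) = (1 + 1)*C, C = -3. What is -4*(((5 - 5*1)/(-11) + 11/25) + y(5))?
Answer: 556/25 ≈ 22.240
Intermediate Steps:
y(v) = -6 (y(v) = (1 + 1)*(-3) = 2*(-3) = -6)
-4*(((5 - 5*1)/(-11) + 11/25) + y(5)) = -4*(((5 - 5*1)/(-11) + 11/25) - 6) = -4*(((5 - 5)*(-1/11) + 11*(1/25)) - 6) = -4*((0*(-1/11) + 11/25) - 6) = -4*((0 + 11/25) - 6) = -4*(11/25 - 6) = -4*(-139/25) = 556/25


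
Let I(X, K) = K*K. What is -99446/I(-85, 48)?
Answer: -49723/1152 ≈ -43.162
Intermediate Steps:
I(X, K) = K²
-99446/I(-85, 48) = -99446/(48²) = -99446/2304 = -99446*1/2304 = -49723/1152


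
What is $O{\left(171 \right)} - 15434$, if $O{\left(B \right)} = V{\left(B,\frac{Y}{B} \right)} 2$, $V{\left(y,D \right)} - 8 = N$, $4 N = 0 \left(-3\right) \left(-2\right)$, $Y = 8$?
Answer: $-15418$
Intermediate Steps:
$N = 0$ ($N = \frac{0 \left(-3\right) \left(-2\right)}{4} = \frac{0 \left(-2\right)}{4} = \frac{1}{4} \cdot 0 = 0$)
$V{\left(y,D \right)} = 8$ ($V{\left(y,D \right)} = 8 + 0 = 8$)
$O{\left(B \right)} = 16$ ($O{\left(B \right)} = 8 \cdot 2 = 16$)
$O{\left(171 \right)} - 15434 = 16 - 15434 = -15418$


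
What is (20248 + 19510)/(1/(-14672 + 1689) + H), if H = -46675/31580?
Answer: -3260180968024/121202621 ≈ -26899.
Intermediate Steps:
H = -9335/6316 (H = -46675*1/31580 = -9335/6316 ≈ -1.4780)
(20248 + 19510)/(1/(-14672 + 1689) + H) = (20248 + 19510)/(1/(-14672 + 1689) - 9335/6316) = 39758/(1/(-12983) - 9335/6316) = 39758/(-1/12983 - 9335/6316) = 39758/(-121202621/82000628) = 39758*(-82000628/121202621) = -3260180968024/121202621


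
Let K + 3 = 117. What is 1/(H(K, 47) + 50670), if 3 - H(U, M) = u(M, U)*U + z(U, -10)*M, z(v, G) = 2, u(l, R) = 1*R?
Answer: 1/37583 ≈ 2.6608e-5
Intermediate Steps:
u(l, R) = R
K = 114 (K = -3 + 117 = 114)
H(U, M) = 3 - U**2 - 2*M (H(U, M) = 3 - (U*U + 2*M) = 3 - (U**2 + 2*M) = 3 + (-U**2 - 2*M) = 3 - U**2 - 2*M)
1/(H(K, 47) + 50670) = 1/((3 - 1*114**2 - 2*47) + 50670) = 1/((3 - 1*12996 - 94) + 50670) = 1/((3 - 12996 - 94) + 50670) = 1/(-13087 + 50670) = 1/37583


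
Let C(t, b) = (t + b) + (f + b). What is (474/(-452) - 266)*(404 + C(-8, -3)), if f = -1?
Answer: -23477317/226 ≈ -1.0388e+5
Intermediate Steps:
C(t, b) = -1 + t + 2*b (C(t, b) = (t + b) + (-1 + b) = (b + t) + (-1 + b) = -1 + t + 2*b)
(474/(-452) - 266)*(404 + C(-8, -3)) = (474/(-452) - 266)*(404 + (-1 - 8 + 2*(-3))) = (474*(-1/452) - 266)*(404 + (-1 - 8 - 6)) = (-237/226 - 266)*(404 - 15) = -60353/226*389 = -23477317/226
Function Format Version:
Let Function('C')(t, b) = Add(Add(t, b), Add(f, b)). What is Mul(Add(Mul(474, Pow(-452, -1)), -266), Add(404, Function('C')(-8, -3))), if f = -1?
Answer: Rational(-23477317, 226) ≈ -1.0388e+5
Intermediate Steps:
Function('C')(t, b) = Add(-1, t, Mul(2, b)) (Function('C')(t, b) = Add(Add(t, b), Add(-1, b)) = Add(Add(b, t), Add(-1, b)) = Add(-1, t, Mul(2, b)))
Mul(Add(Mul(474, Pow(-452, -1)), -266), Add(404, Function('C')(-8, -3))) = Mul(Add(Mul(474, Pow(-452, -1)), -266), Add(404, Add(-1, -8, Mul(2, -3)))) = Mul(Add(Mul(474, Rational(-1, 452)), -266), Add(404, Add(-1, -8, -6))) = Mul(Add(Rational(-237, 226), -266), Add(404, -15)) = Mul(Rational(-60353, 226), 389) = Rational(-23477317, 226)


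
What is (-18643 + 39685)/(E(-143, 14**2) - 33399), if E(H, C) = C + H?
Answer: -10521/16673 ≈ -0.63102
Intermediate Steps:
(-18643 + 39685)/(E(-143, 14**2) - 33399) = (-18643 + 39685)/((14**2 - 143) - 33399) = 21042/((196 - 143) - 33399) = 21042/(53 - 33399) = 21042/(-33346) = 21042*(-1/33346) = -10521/16673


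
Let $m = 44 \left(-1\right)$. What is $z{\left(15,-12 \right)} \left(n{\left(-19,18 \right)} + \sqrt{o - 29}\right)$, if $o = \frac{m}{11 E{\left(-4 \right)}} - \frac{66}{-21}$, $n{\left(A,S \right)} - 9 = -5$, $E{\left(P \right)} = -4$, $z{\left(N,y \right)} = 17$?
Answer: $68 + \frac{17 i \sqrt{1218}}{7} \approx 68.0 + 84.757 i$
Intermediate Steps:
$n{\left(A,S \right)} = 4$ ($n{\left(A,S \right)} = 9 - 5 = 4$)
$m = -44$
$o = \frac{29}{7}$ ($o = - \frac{44}{11 \left(-4\right)} - \frac{66}{-21} = - \frac{44}{-44} - - \frac{22}{7} = \left(-44\right) \left(- \frac{1}{44}\right) + \frac{22}{7} = 1 + \frac{22}{7} = \frac{29}{7} \approx 4.1429$)
$z{\left(15,-12 \right)} \left(n{\left(-19,18 \right)} + \sqrt{o - 29}\right) = 17 \left(4 + \sqrt{\frac{29}{7} - 29}\right) = 17 \left(4 + \sqrt{- \frac{174}{7}}\right) = 17 \left(4 + \frac{i \sqrt{1218}}{7}\right) = 68 + \frac{17 i \sqrt{1218}}{7}$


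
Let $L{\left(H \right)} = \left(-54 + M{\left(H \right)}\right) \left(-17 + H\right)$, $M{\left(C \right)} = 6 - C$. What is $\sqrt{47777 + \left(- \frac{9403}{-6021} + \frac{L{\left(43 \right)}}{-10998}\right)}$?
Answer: $\frac{\sqrt{425133656603517}}{94329} \approx 218.58$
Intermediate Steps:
$L{\left(H \right)} = \left(-48 - H\right) \left(-17 + H\right)$ ($L{\left(H \right)} = \left(-54 - \left(-6 + H\right)\right) \left(-17 + H\right) = \left(-48 - H\right) \left(-17 + H\right)$)
$\sqrt{47777 + \left(- \frac{9403}{-6021} + \frac{L{\left(43 \right)}}{-10998}\right)} = \sqrt{47777 + \left(- \frac{9403}{-6021} + \frac{816 - 43^{2} - 1333}{-10998}\right)} = \sqrt{47777 + \left(\left(-9403\right) \left(- \frac{1}{6021}\right) + \left(816 - 1849 - 1333\right) \left(- \frac{1}{10998}\right)\right)} = \sqrt{47777 + \left(\frac{9403}{6021} + \left(816 - 1849 - 1333\right) \left(- \frac{1}{10998}\right)\right)} = \sqrt{47777 + \left(\frac{9403}{6021} - - \frac{91}{423}\right)} = \sqrt{47777 + \left(\frac{9403}{6021} + \frac{91}{423}\right)} = \sqrt{47777 + \frac{502820}{282987}} = \sqrt{\frac{13520772719}{282987}} = \frac{\sqrt{425133656603517}}{94329}$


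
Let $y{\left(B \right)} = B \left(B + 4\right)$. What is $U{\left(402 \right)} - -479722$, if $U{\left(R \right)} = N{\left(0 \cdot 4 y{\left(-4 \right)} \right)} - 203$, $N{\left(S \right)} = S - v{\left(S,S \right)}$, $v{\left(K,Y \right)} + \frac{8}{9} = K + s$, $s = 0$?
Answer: $\frac{4315679}{9} \approx 4.7952 \cdot 10^{5}$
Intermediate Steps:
$y{\left(B \right)} = B \left(4 + B\right)$
$v{\left(K,Y \right)} = - \frac{8}{9} + K$ ($v{\left(K,Y \right)} = - \frac{8}{9} + \left(K + 0\right) = - \frac{8}{9} + K$)
$N{\left(S \right)} = \frac{8}{9}$ ($N{\left(S \right)} = S - \left(- \frac{8}{9} + S\right) = \frac{8}{9}$)
$U{\left(R \right)} = - \frac{1819}{9}$ ($U{\left(R \right)} = \frac{8}{9} - 203 = - \frac{1819}{9}$)
$U{\left(402 \right)} - -479722 = - \frac{1819}{9} - -479722 = - \frac{1819}{9} + 479722 = \frac{4315679}{9}$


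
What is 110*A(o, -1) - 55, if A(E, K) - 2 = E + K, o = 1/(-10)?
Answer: 44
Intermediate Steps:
o = -⅒ (o = 1*(-⅒) = -⅒ ≈ -0.10000)
A(E, K) = 2 + E + K (A(E, K) = 2 + (E + K) = 2 + E + K)
110*A(o, -1) - 55 = 110*(2 - ⅒ - 1) - 55 = 110*(9/10) - 55 = 99 - 55 = 44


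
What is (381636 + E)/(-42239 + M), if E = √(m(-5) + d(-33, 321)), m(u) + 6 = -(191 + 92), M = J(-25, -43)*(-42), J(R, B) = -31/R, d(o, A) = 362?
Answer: -9540900/1057277 - 25*√73/1057277 ≈ -9.0242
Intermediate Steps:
M = -1302/25 (M = -31/(-25)*(-42) = -31*(-1/25)*(-42) = (31/25)*(-42) = -1302/25 ≈ -52.080)
m(u) = -289 (m(u) = -6 - (191 + 92) = -6 - 1*283 = -6 - 283 = -289)
E = √73 (E = √(-289 + 362) = √73 ≈ 8.5440)
(381636 + E)/(-42239 + M) = (381636 + √73)/(-42239 - 1302/25) = (381636 + √73)/(-1057277/25) = (381636 + √73)*(-25/1057277) = -9540900/1057277 - 25*√73/1057277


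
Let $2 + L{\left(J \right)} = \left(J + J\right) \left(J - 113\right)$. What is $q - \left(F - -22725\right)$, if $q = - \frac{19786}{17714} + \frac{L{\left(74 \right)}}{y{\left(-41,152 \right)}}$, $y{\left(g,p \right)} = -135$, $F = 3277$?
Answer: $- \frac{31040656627}{1195695} \approx -25960.0$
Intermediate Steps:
$L{\left(J \right)} = -2 + 2 J \left(-113 + J\right)$ ($L{\left(J \right)} = -2 + \left(J + J\right) \left(J - 113\right) = -2 + 2 J \left(-113 + J\right)$)
$q = \frac{49804763}{1195695}$ ($q = - \frac{19786}{17714} + \frac{-2 - 16724 + 2 \cdot 74^{2}}{-135} = \left(-19786\right) \frac{1}{17714} + \left(-2 - 16724 + 2 \cdot 5476\right) \left(- \frac{1}{135}\right) = - \frac{9893}{8857} + \left(-2 - 16724 + 10952\right) \left(- \frac{1}{135}\right) = - \frac{9893}{8857} - - \frac{5774}{135} = - \frac{9893}{8857} + \frac{5774}{135} = \frac{49804763}{1195695} \approx 41.653$)
$q - \left(F - -22725\right) = \frac{49804763}{1195695} - \left(3277 - -22725\right) = \frac{49804763}{1195695} - \left(3277 + 22725\right) = \frac{49804763}{1195695} - 26002 = - \frac{31040656627}{1195695}$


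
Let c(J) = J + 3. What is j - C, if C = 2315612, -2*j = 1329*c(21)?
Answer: -2331560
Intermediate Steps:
c(J) = 3 + J
j = -15948 (j = -1329*(3 + 21)/2 = -1329*24/2 = -½*31896 = -15948)
j - C = -15948 - 1*2315612 = -15948 - 2315612 = -2331560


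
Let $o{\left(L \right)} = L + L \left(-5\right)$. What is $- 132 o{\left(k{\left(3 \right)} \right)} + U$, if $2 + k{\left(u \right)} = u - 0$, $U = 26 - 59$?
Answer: $495$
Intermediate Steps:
$U = -33$
$k{\left(u \right)} = -2 + u$ ($k{\left(u \right)} = -2 + \left(u - 0\right) = -2 + \left(u + 0\right) = -2 + u$)
$o{\left(L \right)} = - 4 L$ ($o{\left(L \right)} = L - 5 L = - 4 L$)
$- 132 o{\left(k{\left(3 \right)} \right)} + U = - 132 \left(- 4 \left(-2 + 3\right)\right) - 33 = - 132 \left(\left(-4\right) 1\right) - 33 = \left(-132\right) \left(-4\right) - 33 = 528 - 33 = 495$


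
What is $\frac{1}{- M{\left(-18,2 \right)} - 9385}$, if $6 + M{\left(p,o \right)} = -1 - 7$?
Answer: $- \frac{1}{9371} \approx -0.00010671$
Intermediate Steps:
$M{\left(p,o \right)} = -14$ ($M{\left(p,o \right)} = -6 - 8 = -14$)
$\frac{1}{- M{\left(-18,2 \right)} - 9385} = \frac{1}{\left(-1\right) \left(-14\right) - 9385} = \frac{1}{14 - 9385} = \frac{1}{-9371} = - \frac{1}{9371}$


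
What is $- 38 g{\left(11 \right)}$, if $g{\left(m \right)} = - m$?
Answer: $418$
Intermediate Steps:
$- 38 g{\left(11 \right)} = - 38 \left(\left(-1\right) 11\right) = \left(-38\right) \left(-11\right) = 418$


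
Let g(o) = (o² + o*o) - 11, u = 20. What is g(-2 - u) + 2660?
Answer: 3617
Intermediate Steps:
g(o) = -11 + 2*o² (g(o) = (o² + o²) - 11 = 2*o² - 11 = -11 + 2*o²)
g(-2 - u) + 2660 = (-11 + 2*(-2 - 1*20)²) + 2660 = (-11 + 2*(-2 - 20)²) + 2660 = (-11 + 2*(-22)²) + 2660 = (-11 + 2*484) + 2660 = (-11 + 968) + 2660 = 957 + 2660 = 3617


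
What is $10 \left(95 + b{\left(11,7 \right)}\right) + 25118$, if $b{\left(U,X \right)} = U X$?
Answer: $26838$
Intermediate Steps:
$10 \left(95 + b{\left(11,7 \right)}\right) + 25118 = 10 \left(95 + 11 \cdot 7\right) + 25118 = 10 \left(95 + 77\right) + 25118 = 10 \cdot 172 + 25118 = 1720 + 25118 = 26838$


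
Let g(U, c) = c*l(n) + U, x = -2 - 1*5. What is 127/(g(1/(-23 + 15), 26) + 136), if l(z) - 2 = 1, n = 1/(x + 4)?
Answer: 1016/1711 ≈ 0.59380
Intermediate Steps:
x = -7 (x = -2 - 5 = -7)
n = -⅓ (n = 1/(-7 + 4) = 1/(-3) = -⅓ ≈ -0.33333)
l(z) = 3 (l(z) = 2 + 1 = 3)
g(U, c) = U + 3*c (g(U, c) = c*3 + U = 3*c + U = U + 3*c)
127/(g(1/(-23 + 15), 26) + 136) = 127/((1/(-23 + 15) + 3*26) + 136) = 127/((1/(-8) + 78) + 136) = 127/((-⅛ + 78) + 136) = 127/(623/8 + 136) = 127/(1711/8) = 127*(8/1711) = 1016/1711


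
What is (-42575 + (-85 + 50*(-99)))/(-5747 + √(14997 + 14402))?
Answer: 27361467/3299861 + 4761*√29399/3299861 ≈ 8.5391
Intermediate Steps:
(-42575 + (-85 + 50*(-99)))/(-5747 + √(14997 + 14402)) = (-42575 + (-85 - 4950))/(-5747 + √29399) = (-42575 - 5035)/(-5747 + √29399) = -47610/(-5747 + √29399)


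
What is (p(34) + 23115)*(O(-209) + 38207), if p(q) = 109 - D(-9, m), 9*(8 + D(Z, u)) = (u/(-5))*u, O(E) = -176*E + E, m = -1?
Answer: 78180168862/45 ≈ 1.7373e+9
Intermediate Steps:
O(E) = -175*E
D(Z, u) = -8 - u²/45 (D(Z, u) = -8 + ((u/(-5))*u)/9 = -8 + ((u*(-⅕))*u)/9 = -8 + ((-u/5)*u)/9 = -8 + (-u²/5)/9 = -8 - u²/45)
p(q) = 5266/45 (p(q) = 109 - (-8 - 1/45*(-1)²) = 109 - (-8 - 1/45*1) = 109 - (-8 - 1/45) = 109 - 1*(-361/45) = 109 + 361/45 = 5266/45)
(p(34) + 23115)*(O(-209) + 38207) = (5266/45 + 23115)*(-175*(-209) + 38207) = 1045441*(36575 + 38207)/45 = (1045441/45)*74782 = 78180168862/45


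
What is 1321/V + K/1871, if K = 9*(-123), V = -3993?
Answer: -6891842/7470903 ≈ -0.92249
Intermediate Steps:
K = -1107
1321/V + K/1871 = 1321/(-3993) - 1107/1871 = 1321*(-1/3993) - 1107*1/1871 = -1321/3993 - 1107/1871 = -6891842/7470903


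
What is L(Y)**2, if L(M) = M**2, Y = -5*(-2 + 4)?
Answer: 10000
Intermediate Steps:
Y = -10 (Y = -5*2 = -10)
L(Y)**2 = ((-10)**2)**2 = 100**2 = 10000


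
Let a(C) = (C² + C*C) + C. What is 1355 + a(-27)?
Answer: 2786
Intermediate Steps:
a(C) = C + 2*C² (a(C) = (C² + C²) + C = 2*C² + C = C + 2*C²)
1355 + a(-27) = 1355 - 27*(1 + 2*(-27)) = 1355 - 27*(1 - 54) = 1355 - 27*(-53) = 1355 + 1431 = 2786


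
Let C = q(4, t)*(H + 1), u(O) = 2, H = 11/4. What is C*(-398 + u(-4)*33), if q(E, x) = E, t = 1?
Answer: -4980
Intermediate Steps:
H = 11/4 (H = 11*(¼) = 11/4 ≈ 2.7500)
C = 15 (C = 4*(11/4 + 1) = 4*(15/4) = 15)
C*(-398 + u(-4)*33) = 15*(-398 + 2*33) = 15*(-398 + 66) = 15*(-332) = -4980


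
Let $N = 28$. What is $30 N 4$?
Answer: $3360$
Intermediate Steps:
$30 N 4 = 30 \cdot 28 \cdot 4 = 840 \cdot 4 = 3360$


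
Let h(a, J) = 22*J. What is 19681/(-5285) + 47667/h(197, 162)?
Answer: 60592337/6278580 ≈ 9.6507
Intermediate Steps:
19681/(-5285) + 47667/h(197, 162) = 19681/(-5285) + 47667/((22*162)) = 19681*(-1/5285) + 47667/3564 = -19681/5285 + 47667*(1/3564) = -19681/5285 + 15889/1188 = 60592337/6278580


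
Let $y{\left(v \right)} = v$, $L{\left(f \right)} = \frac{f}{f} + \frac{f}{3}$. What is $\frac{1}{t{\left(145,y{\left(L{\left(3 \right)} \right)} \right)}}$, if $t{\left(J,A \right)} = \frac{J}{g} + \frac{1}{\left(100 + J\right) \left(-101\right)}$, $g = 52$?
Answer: $\frac{1286740}{3587973} \approx 0.35863$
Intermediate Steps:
$L{\left(f \right)} = 1 + \frac{f}{3}$ ($L{\left(f \right)} = 1 + f \frac{1}{3} = 1 + \frac{f}{3}$)
$t{\left(J,A \right)} = - \frac{1}{101 \left(100 + J\right)} + \frac{J}{52}$ ($t{\left(J,A \right)} = \frac{J}{52} + \frac{1}{\left(100 + J\right) \left(-101\right)} = J \frac{1}{52} + \frac{1}{100 + J} \left(- \frac{1}{101}\right) = \frac{J}{52} - \frac{1}{101 \left(100 + J\right)} = - \frac{1}{101 \left(100 + J\right)} + \frac{J}{52}$)
$\frac{1}{t{\left(145,y{\left(L{\left(3 \right)} \right)} \right)}} = \frac{1}{\frac{1}{5252} \frac{1}{100 + 145} \left(-52 + 101 \cdot 145^{2} + 10100 \cdot 145\right)} = \frac{1}{\frac{1}{5252} \cdot \frac{1}{245} \left(-52 + 101 \cdot 21025 + 1464500\right)} = \frac{1}{\frac{1}{5252} \cdot \frac{1}{245} \left(-52 + 2123525 + 1464500\right)} = \frac{1}{\frac{1}{5252} \cdot \frac{1}{245} \cdot 3587973} = \frac{1}{\frac{3587973}{1286740}} = \frac{1286740}{3587973}$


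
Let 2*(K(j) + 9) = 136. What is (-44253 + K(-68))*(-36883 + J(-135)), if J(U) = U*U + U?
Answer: 830537842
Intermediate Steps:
J(U) = U + U² (J(U) = U² + U = U + U²)
K(j) = 59 (K(j) = -9 + (½)*136 = -9 + 68 = 59)
(-44253 + K(-68))*(-36883 + J(-135)) = (-44253 + 59)*(-36883 - 135*(1 - 135)) = -44194*(-36883 - 135*(-134)) = -44194*(-36883 + 18090) = -44194*(-18793) = 830537842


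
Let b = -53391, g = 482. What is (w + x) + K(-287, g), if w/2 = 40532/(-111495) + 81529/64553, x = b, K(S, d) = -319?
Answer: -386556008809532/7197336735 ≈ -53708.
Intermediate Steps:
x = -53391
w = 12947227318/7197336735 (w = 2*(40532/(-111495) + 81529/64553) = 2*(40532*(-1/111495) + 81529*(1/64553)) = 2*(-40532/111495 + 81529/64553) = 2*(6473613659/7197336735) = 12947227318/7197336735 ≈ 1.7989)
(w + x) + K(-287, g) = (12947227318/7197336735 - 53391) - 319 = -384260058391067/7197336735 - 319 = -386556008809532/7197336735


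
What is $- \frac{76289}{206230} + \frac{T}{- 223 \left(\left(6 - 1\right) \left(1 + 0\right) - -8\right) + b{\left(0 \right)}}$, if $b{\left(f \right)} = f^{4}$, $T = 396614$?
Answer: $- \frac{82014867031}{597860770} \approx -137.18$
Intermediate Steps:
$- \frac{76289}{206230} + \frac{T}{- 223 \left(\left(6 - 1\right) \left(1 + 0\right) - -8\right) + b{\left(0 \right)}} = - \frac{76289}{206230} + \frac{396614}{- 223 \left(\left(6 - 1\right) \left(1 + 0\right) - -8\right) + 0^{4}} = \left(-76289\right) \frac{1}{206230} + \frac{396614}{- 223 \left(5 \cdot 1 + 8\right) + 0} = - \frac{76289}{206230} + \frac{396614}{- 223 \left(5 + 8\right) + 0} = - \frac{76289}{206230} + \frac{396614}{\left(-223\right) 13 + 0} = - \frac{76289}{206230} + \frac{396614}{-2899 + 0} = - \frac{76289}{206230} + \frac{396614}{-2899} = - \frac{76289}{206230} + 396614 \left(- \frac{1}{2899}\right) = - \frac{76289}{206230} - \frac{396614}{2899} = - \frac{82014867031}{597860770}$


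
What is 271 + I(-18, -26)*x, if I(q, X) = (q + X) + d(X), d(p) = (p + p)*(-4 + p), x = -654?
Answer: -991193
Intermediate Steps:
d(p) = 2*p*(-4 + p) (d(p) = (2*p)*(-4 + p) = 2*p*(-4 + p))
I(q, X) = X + q + 2*X*(-4 + X) (I(q, X) = (q + X) + 2*X*(-4 + X) = (X + q) + 2*X*(-4 + X) = X + q + 2*X*(-4 + X))
271 + I(-18, -26)*x = 271 + (-26 - 18 + 2*(-26)*(-4 - 26))*(-654) = 271 + (-26 - 18 + 2*(-26)*(-30))*(-654) = 271 + (-26 - 18 + 1560)*(-654) = 271 + 1516*(-654) = 271 - 991464 = -991193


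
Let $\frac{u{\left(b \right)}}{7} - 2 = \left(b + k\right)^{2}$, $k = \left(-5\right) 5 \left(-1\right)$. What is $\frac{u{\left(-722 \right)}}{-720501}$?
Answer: $- \frac{1133559}{240167} \approx -4.7199$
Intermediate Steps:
$k = 25$ ($k = \left(-25\right) \left(-1\right) = 25$)
$u{\left(b \right)} = 14 + 7 \left(25 + b\right)^{2}$ ($u{\left(b \right)} = 14 + 7 \left(b + 25\right)^{2} = 14 + 7 \left(25 + b\right)^{2}$)
$\frac{u{\left(-722 \right)}}{-720501} = \frac{14 + 7 \left(25 - 722\right)^{2}}{-720501} = \left(14 + 7 \left(-697\right)^{2}\right) \left(- \frac{1}{720501}\right) = \left(14 + 7 \cdot 485809\right) \left(- \frac{1}{720501}\right) = \left(14 + 3400663\right) \left(- \frac{1}{720501}\right) = 3400677 \left(- \frac{1}{720501}\right) = - \frac{1133559}{240167}$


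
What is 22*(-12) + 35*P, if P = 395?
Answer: 13561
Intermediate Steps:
22*(-12) + 35*P = 22*(-12) + 35*395 = -264 + 13825 = 13561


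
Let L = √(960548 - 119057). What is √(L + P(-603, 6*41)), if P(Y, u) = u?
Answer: √(246 + 57*√259) ≈ 34.108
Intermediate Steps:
L = 57*√259 (L = √841491 = 57*√259 ≈ 917.33)
√(L + P(-603, 6*41)) = √(57*√259 + 6*41) = √(57*√259 + 246) = √(246 + 57*√259)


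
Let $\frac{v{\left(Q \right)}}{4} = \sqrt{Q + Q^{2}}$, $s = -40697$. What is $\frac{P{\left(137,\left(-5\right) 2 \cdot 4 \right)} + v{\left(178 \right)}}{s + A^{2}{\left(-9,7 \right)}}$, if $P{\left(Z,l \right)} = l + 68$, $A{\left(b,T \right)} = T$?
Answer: $- \frac{7}{10162} - \frac{\sqrt{31862}}{10162} \approx -0.018254$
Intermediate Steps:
$v{\left(Q \right)} = 4 \sqrt{Q + Q^{2}}$
$P{\left(Z,l \right)} = 68 + l$
$\frac{P{\left(137,\left(-5\right) 2 \cdot 4 \right)} + v{\left(178 \right)}}{s + A^{2}{\left(-9,7 \right)}} = \frac{\left(68 + \left(-5\right) 2 \cdot 4\right) + 4 \sqrt{178 \left(1 + 178\right)}}{-40697 + 7^{2}} = \frac{\left(68 - 40\right) + 4 \sqrt{178 \cdot 179}}{-40697 + 49} = \frac{\left(68 - 40\right) + 4 \sqrt{31862}}{-40648} = \left(28 + 4 \sqrt{31862}\right) \left(- \frac{1}{40648}\right) = - \frac{7}{10162} - \frac{\sqrt{31862}}{10162}$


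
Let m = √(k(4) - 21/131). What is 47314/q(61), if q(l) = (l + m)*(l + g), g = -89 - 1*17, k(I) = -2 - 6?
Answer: -189043087/10991700 + 23657*I*√140039/10991700 ≈ -17.199 + 0.80541*I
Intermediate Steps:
k(I) = -8
g = -106 (g = -89 - 17 = -106)
m = I*√140039/131 (m = √(-8 - 21/131) = √(-1069/131) = I*√140039/131 ≈ 2.8566*I)
q(l) = (-106 + l)*(l + I*√140039/131) (q(l) = (l + I*√140039/131)*(l - 106) = (l + I*√140039/131)*(-106 + l) = (-106 + l)*(l + I*√140039/131))
47314/q(61) = 47314/(61² - 106*61 - 106*I*√140039/131 + (1/131)*I*61*√140039) = 47314/(3721 - 6466 - 106*I*√140039/131 + 61*I*√140039/131) = 47314/(-2745 - 45*I*√140039/131)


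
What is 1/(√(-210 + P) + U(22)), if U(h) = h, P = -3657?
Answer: 22/4351 - I*√3867/4351 ≈ 0.0050563 - 0.014292*I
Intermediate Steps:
1/(√(-210 + P) + U(22)) = 1/(√(-210 - 3657) + 22) = 1/(√(-3867) + 22) = 1/(I*√3867 + 22) = 1/(22 + I*√3867)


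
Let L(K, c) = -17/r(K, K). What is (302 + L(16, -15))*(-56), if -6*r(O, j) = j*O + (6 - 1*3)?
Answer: -626560/37 ≈ -16934.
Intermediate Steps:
r(O, j) = -½ - O*j/6 (r(O, j) = -(j*O + (6 - 1*3))/6 = -(O*j + (6 - 3))/6 = -(O*j + 3)/6 = -(3 + O*j)/6 = -½ - O*j/6)
L(K, c) = -17/(-½ - K²/6) (L(K, c) = -17/(-½ - K*K/6) = -17/(-½ - K²/6))
(302 + L(16, -15))*(-56) = (302 + 102/(3 + 16²))*(-56) = (302 + 102/(3 + 256))*(-56) = (302 + 102/259)*(-56) = (78320/259)*(-56) = -626560/37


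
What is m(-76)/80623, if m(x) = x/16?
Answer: -19/322492 ≈ -5.8916e-5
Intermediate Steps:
m(x) = x/16 (m(x) = x*(1/16) = x/16)
m(-76)/80623 = ((1/16)*(-76))/80623 = -19/4*1/80623 = -19/322492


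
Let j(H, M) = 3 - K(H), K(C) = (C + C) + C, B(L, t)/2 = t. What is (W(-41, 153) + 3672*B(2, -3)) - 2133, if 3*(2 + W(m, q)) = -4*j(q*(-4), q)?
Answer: -26619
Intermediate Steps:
B(L, t) = 2*t
K(C) = 3*C (K(C) = 2*C + C = 3*C)
j(H, M) = 3 - 3*H
W(m, q) = -6 - 16*q (W(m, q) = -2 + (-4*(3 - 3*q*(-4)))/3 = -2 + (-4*(3 - (-12)*q))/3 = -2 + (-4*(3 + 12*q))/3 = -2 + (-12 - 48*q)/3 = -2 + (-4 - 16*q) = -6 - 16*q)
(W(-41, 153) + 3672*B(2, -3)) - 2133 = ((-6 - 16*153) + 3672*(2*(-3))) - 2133 = ((-6 - 2448) + 3672*(-6)) - 2133 = (-2454 - 22032) - 2133 = -24486 - 2133 = -26619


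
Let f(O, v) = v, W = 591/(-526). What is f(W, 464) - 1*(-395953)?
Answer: 396417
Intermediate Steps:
W = -591/526 (W = 591*(-1/526) = -591/526 ≈ -1.1236)
f(W, 464) - 1*(-395953) = 464 - 1*(-395953) = 464 + 395953 = 396417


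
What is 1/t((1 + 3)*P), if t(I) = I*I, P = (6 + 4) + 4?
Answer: 1/3136 ≈ 0.00031888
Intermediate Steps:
P = 14 (P = 10 + 4 = 14)
t(I) = I**2
1/t((1 + 3)*P) = 1/(((1 + 3)*14)**2) = 1/((4*14)**2) = 1/(56**2) = 1/3136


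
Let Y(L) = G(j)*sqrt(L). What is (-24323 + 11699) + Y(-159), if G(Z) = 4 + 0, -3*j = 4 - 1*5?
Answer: -12624 + 4*I*sqrt(159) ≈ -12624.0 + 50.438*I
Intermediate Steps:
j = 1/3 (j = -(4 - 1*5)/3 = -(4 - 5)/3 = -1/3*(-1) = 1/3 ≈ 0.33333)
G(Z) = 4
Y(L) = 4*sqrt(L)
(-24323 + 11699) + Y(-159) = (-24323 + 11699) + 4*sqrt(-159) = -12624 + 4*(I*sqrt(159)) = -12624 + 4*I*sqrt(159)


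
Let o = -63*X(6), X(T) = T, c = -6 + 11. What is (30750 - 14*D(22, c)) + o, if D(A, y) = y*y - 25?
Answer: 30372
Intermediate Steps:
c = 5
D(A, y) = -25 + y² (D(A, y) = y² - 25 = -25 + y²)
o = -378 (o = -63*6 = -378)
(30750 - 14*D(22, c)) + o = (30750 - 14*(-25 + 5²)) - 378 = (30750 - 14*(-25 + 25)) - 378 = (30750 - 14*0) - 378 = (30750 + 0) - 378 = 30750 - 378 = 30372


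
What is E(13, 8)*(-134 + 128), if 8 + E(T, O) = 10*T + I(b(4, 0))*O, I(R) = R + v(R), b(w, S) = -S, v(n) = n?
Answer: -732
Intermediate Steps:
I(R) = 2*R (I(R) = R + R = 2*R)
E(T, O) = -8 + 10*T (E(T, O) = -8 + (10*T + (2*(-1*0))*O) = -8 + (10*T + (2*0)*O) = -8 + (10*T + 0*O) = -8 + (10*T + 0) = -8 + 10*T)
E(13, 8)*(-134 + 128) = (-8 + 10*13)*(-134 + 128) = (-8 + 130)*(-6) = 122*(-6) = -732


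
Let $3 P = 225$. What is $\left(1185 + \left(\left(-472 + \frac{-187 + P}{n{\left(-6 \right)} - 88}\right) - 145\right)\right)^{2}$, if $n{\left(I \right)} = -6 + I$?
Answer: $\frac{202435984}{625} \approx 3.239 \cdot 10^{5}$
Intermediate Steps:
$P = 75$ ($P = \frac{1}{3} \cdot 225 = 75$)
$\left(1185 + \left(\left(-472 + \frac{-187 + P}{n{\left(-6 \right)} - 88}\right) - 145\right)\right)^{2} = \left(1185 - \left(617 - \frac{-187 + 75}{\left(-6 - 6\right) - 88}\right)\right)^{2} = \left(1185 - \left(617 + \frac{112}{-12 - 88}\right)\right)^{2} = \left(1185 - \left(617 - \frac{28}{25}\right)\right)^{2} = \left(1185 - \frac{15397}{25}\right)^{2} = \left(\frac{14228}{25}\right)^{2} = \frac{202435984}{625}$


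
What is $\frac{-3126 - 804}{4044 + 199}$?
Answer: $- \frac{3930}{4243} \approx -0.92623$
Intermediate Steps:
$\frac{-3126 - 804}{4044 + 199} = - \frac{3930}{4243}$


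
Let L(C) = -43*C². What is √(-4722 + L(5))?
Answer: I*√5797 ≈ 76.138*I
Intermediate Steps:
√(-4722 + L(5)) = √(-4722 - 43*5²) = √(-4722 - 43*25) = √(-4722 - 1075) = √(-5797) = I*√5797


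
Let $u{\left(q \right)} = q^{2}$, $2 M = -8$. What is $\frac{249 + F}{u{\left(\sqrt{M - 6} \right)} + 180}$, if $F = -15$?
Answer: $\frac{117}{85} \approx 1.3765$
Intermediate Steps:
$M = -4$ ($M = \frac{1}{2} \left(-8\right) = -4$)
$\frac{249 + F}{u{\left(\sqrt{M - 6} \right)} + 180} = \frac{249 - 15}{\left(\sqrt{-4 - 6}\right)^{2} + 180} = \frac{234}{\left(\sqrt{-10}\right)^{2} + 180} = \frac{234}{\left(i \sqrt{10}\right)^{2} + 180} = \frac{234}{-10 + 180} = \frac{234}{170} = 234 \cdot \frac{1}{170} = \frac{117}{85}$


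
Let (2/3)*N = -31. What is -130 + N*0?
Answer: -130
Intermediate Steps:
N = -93/2 (N = (3/2)*(-31) = -93/2 ≈ -46.500)
-130 + N*0 = -130 - 93/2*0 = -130 + 0 = -130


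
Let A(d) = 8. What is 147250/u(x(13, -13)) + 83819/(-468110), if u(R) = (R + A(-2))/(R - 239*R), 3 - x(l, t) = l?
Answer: -82025745108819/468110 ≈ -1.7523e+8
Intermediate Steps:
x(l, t) = 3 - l
u(R) = -(8 + R)/(238*R) (u(R) = (R + 8)/(R - 239*R) = (8 + R)/((-238*R)) = (8 + R)*(-1/(238*R)) = -(8 + R)/(238*R))
147250/u(x(13, -13)) + 83819/(-468110) = 147250/(((-8 - (3 - 1*13))/(238*(3 - 1*13)))) + 83819/(-468110) = 147250/(((-8 - (3 - 13))/(238*(3 - 13)))) + 83819*(-1/468110) = 147250/(((1/238)*(-8 - 1*(-10))/(-10))) - 83819/468110 = 147250/(((1/238)*(-⅒)*(-8 + 10))) - 83819/468110 = 147250/(((1/238)*(-⅒)*2)) - 83819/468110 = 147250/(-1/1190) - 83819/468110 = 147250*(-1190) - 83819/468110 = -175227500 - 83819/468110 = -82025745108819/468110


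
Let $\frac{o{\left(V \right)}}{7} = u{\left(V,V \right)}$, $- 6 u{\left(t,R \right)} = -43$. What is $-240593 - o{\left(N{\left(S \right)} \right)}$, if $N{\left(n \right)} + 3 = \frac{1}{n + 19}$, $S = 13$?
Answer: $- \frac{1443859}{6} \approx -2.4064 \cdot 10^{5}$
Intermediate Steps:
$u{\left(t,R \right)} = \frac{43}{6}$ ($u{\left(t,R \right)} = \left(- \frac{1}{6}\right) \left(-43\right) = \frac{43}{6}$)
$N{\left(n \right)} = -3 + \frac{1}{19 + n}$ ($N{\left(n \right)} = -3 + \frac{1}{n + 19} = -3 + \frac{1}{19 + n}$)
$o{\left(V \right)} = \frac{301}{6}$ ($o{\left(V \right)} = 7 \cdot \frac{43}{6} = \frac{301}{6}$)
$-240593 - o{\left(N{\left(S \right)} \right)} = -240593 - \frac{301}{6} = - \frac{1443859}{6}$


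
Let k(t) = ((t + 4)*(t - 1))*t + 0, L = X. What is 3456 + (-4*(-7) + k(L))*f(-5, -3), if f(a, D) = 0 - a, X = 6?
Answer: 5096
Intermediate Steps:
L = 6
k(t) = t*(-1 + t)*(4 + t) (k(t) = ((4 + t)*(-1 + t))*t + 0 = ((-1 + t)*(4 + t))*t + 0 = t*(-1 + t)*(4 + t) + 0 = t*(-1 + t)*(4 + t))
f(a, D) = -a
3456 + (-4*(-7) + k(L))*f(-5, -3) = 3456 + (-4*(-7) + 6*(-4 + 6**2 + 3*6))*(-1*(-5)) = 3456 + (28 + 6*(-4 + 36 + 18))*5 = 3456 + (28 + 6*50)*5 = 3456 + (28 + 300)*5 = 3456 + 328*5 = 3456 + 1640 = 5096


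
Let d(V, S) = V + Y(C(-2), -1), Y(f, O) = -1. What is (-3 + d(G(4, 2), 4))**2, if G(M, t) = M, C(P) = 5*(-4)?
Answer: 0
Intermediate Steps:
C(P) = -20
d(V, S) = -1 + V (d(V, S) = V - 1 = -1 + V)
(-3 + d(G(4, 2), 4))**2 = (-3 + (-1 + 4))**2 = (-3 + 3)**2 = 0**2 = 0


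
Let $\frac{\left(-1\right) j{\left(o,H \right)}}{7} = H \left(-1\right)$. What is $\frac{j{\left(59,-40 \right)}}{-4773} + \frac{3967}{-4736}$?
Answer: $- \frac{475903}{610944} \approx -0.77896$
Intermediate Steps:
$j{\left(o,H \right)} = 7 H$ ($j{\left(o,H \right)} = - 7 H \left(-1\right) = - 7 \left(- H\right) = 7 H$)
$\frac{j{\left(59,-40 \right)}}{-4773} + \frac{3967}{-4736} = \frac{7 \left(-40\right)}{-4773} + \frac{3967}{-4736} = \left(-280\right) \left(- \frac{1}{4773}\right) + 3967 \left(- \frac{1}{4736}\right) = \frac{280}{4773} - \frac{3967}{4736} = - \frac{475903}{610944}$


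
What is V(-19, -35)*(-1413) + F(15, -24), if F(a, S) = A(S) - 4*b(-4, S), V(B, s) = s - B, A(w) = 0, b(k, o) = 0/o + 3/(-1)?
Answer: 22620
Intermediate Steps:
b(k, o) = -3 (b(k, o) = 0 + 3*(-1) = 0 - 3 = -3)
F(a, S) = 12 (F(a, S) = 0 - 4*(-3) = 0 + 12 = 12)
V(-19, -35)*(-1413) + F(15, -24) = (-35 - 1*(-19))*(-1413) + 12 = (-35 + 19)*(-1413) + 12 = -16*(-1413) + 12 = 22608 + 12 = 22620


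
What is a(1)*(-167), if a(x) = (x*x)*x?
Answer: -167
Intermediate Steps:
a(x) = x³ (a(x) = x²*x = x³)
a(1)*(-167) = 1³*(-167) = 1*(-167) = -167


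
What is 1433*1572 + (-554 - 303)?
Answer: 2251819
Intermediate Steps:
1433*1572 + (-554 - 303) = 2252676 - 857 = 2251819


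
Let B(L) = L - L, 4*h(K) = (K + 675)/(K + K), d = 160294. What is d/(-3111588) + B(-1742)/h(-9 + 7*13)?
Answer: -80147/1555794 ≈ -0.051515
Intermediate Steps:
h(K) = (675 + K)/(8*K) (h(K) = ((K + 675)/(K + K))/4 = ((675 + K)/((2*K)))/4 = ((675 + K)*(1/(2*K)))/4 = ((675 + K)/(2*K))/4 = (675 + K)/(8*K))
B(L) = 0
d/(-3111588) + B(-1742)/h(-9 + 7*13) = 160294/(-3111588) + 0/(((675 + (-9 + 7*13))/(8*(-9 + 7*13)))) = 160294*(-1/3111588) + 0/(((675 + (-9 + 91))/(8*(-9 + 91)))) = -80147/1555794 + 0/(((1/8)*(675 + 82)/82)) = -80147/1555794 + 0/(((1/8)*(1/82)*757)) = -80147/1555794 + 0/(757/656) = -80147/1555794 + 0*(656/757) = -80147/1555794 + 0 = -80147/1555794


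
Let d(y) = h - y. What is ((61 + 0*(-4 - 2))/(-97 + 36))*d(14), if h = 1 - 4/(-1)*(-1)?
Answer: 17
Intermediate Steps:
h = -3 (h = 1 - 4*(-1)*(-1) = 1 + 4*(-1) = 1 - 4 = -3)
d(y) = -3 - y
((61 + 0*(-4 - 2))/(-97 + 36))*d(14) = ((61 + 0*(-4 - 2))/(-97 + 36))*(-3 - 1*14) = ((61 + 0*(-6))/(-61))*(-3 - 14) = ((61 + 0)*(-1/61))*(-17) = (61*(-1/61))*(-17) = -1*(-17) = 17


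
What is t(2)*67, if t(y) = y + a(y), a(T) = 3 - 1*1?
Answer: 268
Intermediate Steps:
a(T) = 2 (a(T) = 3 - 1 = 2)
t(y) = 2 + y (t(y) = y + 2 = 2 + y)
t(2)*67 = (2 + 2)*67 = 4*67 = 268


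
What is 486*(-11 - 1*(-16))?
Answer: 2430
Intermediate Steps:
486*(-11 - 1*(-16)) = 486*(-11 + 16) = 486*5 = 2430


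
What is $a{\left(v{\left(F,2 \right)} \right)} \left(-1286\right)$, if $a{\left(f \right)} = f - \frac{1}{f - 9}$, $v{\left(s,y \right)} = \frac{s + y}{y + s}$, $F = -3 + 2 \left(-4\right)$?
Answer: $- \frac{5787}{4} \approx -1446.8$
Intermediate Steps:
$F = -11$ ($F = -3 - 8 = -11$)
$v{\left(s,y \right)} = 1$ ($v{\left(s,y \right)} = \frac{s + y}{s + y} = 1$)
$a{\left(f \right)} = f - \frac{1}{-9 + f}$
$a{\left(v{\left(F,2 \right)} \right)} \left(-1286\right) = \frac{-1 + 1^{2} - 9}{-9 + 1} \left(-1286\right) = \frac{-1 + 1 - 9}{-8} \left(-1286\right) = \left(- \frac{1}{8}\right) \left(-9\right) \left(-1286\right) = \frac{9}{8} \left(-1286\right) = - \frac{5787}{4}$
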